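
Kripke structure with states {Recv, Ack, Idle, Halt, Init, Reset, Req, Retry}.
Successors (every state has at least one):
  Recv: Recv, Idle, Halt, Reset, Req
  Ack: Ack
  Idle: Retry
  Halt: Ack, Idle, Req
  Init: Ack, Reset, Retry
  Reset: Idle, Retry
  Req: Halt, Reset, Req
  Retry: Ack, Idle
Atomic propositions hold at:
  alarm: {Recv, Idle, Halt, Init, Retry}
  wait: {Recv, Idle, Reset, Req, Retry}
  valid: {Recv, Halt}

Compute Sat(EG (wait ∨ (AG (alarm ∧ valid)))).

{Recv, Idle, Reset, Req, Retry}

Sat(alarm ∧ valid) = {Recv, Halt}
AG (alarm ∧ valid): greatest fixpoint, start Z0 = {Recv, Halt}, keep only states in Sat with every successor in Z. Z1 = ∅; fixed.
Sat(AG (alarm ∧ valid)) = ∅
Sat(wait ∨ (AG (alarm ∧ valid))) = {Recv, Idle, Reset, Req, Retry}
EG (wait ∨ (AG (alarm ∧ valid))): greatest fixpoint, start Z0 = {Recv, Idle, Reset, Req, Retry}, keep only states in Sat with some successor in Z. Already a fixed point.
Sat(EG (wait ∨ (AG (alarm ∧ valid)))) = {Recv, Idle, Reset, Req, Retry}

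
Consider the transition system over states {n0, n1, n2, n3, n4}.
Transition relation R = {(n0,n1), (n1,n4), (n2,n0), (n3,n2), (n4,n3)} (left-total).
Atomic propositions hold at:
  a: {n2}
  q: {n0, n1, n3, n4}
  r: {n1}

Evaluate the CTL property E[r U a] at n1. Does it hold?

E[r U a]: least fixpoint, start Z0 = Sat(a) = {n2}, add states in Sat(r) with some successor in Z. Already a fixed point.
Sat(E[r U a]) = {n2}
n1 ∉ Sat(E[r U a]) = {n2}, so the formula does not hold at n1.

No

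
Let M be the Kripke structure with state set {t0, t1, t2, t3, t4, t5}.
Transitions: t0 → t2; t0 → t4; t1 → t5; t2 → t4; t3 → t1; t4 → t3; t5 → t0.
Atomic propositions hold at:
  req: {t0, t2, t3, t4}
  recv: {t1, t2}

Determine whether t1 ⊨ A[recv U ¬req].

Sat(¬req) = {t1, t5}
A[recv U ¬req]: least fixpoint, start Z0 = Sat(¬req) = {t1, t5}, add states in Sat(recv) with every successor in Z. Already a fixed point.
Sat(A[recv U ¬req]) = {t1, t5}
t1 ∈ Sat(A[recv U ¬req]) = {t1, t5}, so the formula holds at t1.

Yes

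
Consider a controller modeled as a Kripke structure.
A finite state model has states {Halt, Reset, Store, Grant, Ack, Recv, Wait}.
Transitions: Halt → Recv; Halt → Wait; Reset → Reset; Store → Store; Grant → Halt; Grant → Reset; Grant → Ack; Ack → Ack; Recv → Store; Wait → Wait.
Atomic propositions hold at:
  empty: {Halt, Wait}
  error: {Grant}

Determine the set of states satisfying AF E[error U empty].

E[error U empty]: least fixpoint, start Z0 = Sat(empty) = {Halt, Wait}, add states in Sat(error) with some successor in Z. Z1 = {Halt, Grant, Wait}; fixed.
Sat(E[error U empty]) = {Halt, Grant, Wait}
AF E[error U empty]: least fixpoint, start Z0 = {Halt, Grant, Wait}, add states with every successor in Z. Already a fixed point.
Sat(AF E[error U empty]) = {Halt, Grant, Wait}

{Halt, Grant, Wait}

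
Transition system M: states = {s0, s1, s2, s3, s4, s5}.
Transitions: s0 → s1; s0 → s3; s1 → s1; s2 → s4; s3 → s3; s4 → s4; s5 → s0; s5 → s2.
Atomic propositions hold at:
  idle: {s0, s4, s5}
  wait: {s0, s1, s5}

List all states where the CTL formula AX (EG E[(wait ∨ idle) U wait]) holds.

Sat(wait ∨ idle) = {s0, s1, s4, s5}
E[(wait ∨ idle) U wait]: least fixpoint, start Z0 = Sat(wait) = {s0, s1, s5}, add states in Sat(wait ∨ idle) with some successor in Z. Already a fixed point.
Sat(E[(wait ∨ idle) U wait]) = {s0, s1, s5}
EG E[(wait ∨ idle) U wait]: greatest fixpoint, start Z0 = {s0, s1, s5}, keep only states in Sat with some successor in Z. Already a fixed point.
Sat(EG E[(wait ∨ idle) U wait]) = {s0, s1, s5}
Sat(AX (EG E[(wait ∨ idle) U wait])) = {s : every successor in {s0, s1, s5}} = {s1}

{s1}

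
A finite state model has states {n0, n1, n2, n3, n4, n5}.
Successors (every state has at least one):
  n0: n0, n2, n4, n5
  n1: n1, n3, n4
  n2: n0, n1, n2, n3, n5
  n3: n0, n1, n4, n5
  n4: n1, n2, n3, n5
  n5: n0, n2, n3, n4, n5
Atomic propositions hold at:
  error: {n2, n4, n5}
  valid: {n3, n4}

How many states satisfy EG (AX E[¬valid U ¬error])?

2

Sat(¬valid) = {n0, n1, n2, n5}
Sat(¬error) = {n0, n1, n3}
E[¬valid U ¬error]: least fixpoint, start Z0 = Sat(¬error) = {n0, n1, n3}, add states in Sat(¬valid) with some successor in Z. Z1 = {n0, n1, n2, n3, n5}; fixed.
Sat(E[¬valid U ¬error]) = {n0, n1, n2, n3, n5}
Sat(AX E[¬valid U ¬error]) = {s : every successor in {n0, n1, n2, n3, n5}} = {n2, n4}
EG (AX E[¬valid U ¬error]): greatest fixpoint, start Z0 = {n2, n4}, keep only states in Sat with some successor in Z. Already a fixed point.
Sat(EG (AX E[¬valid U ¬error])) = {n2, n4}
|Sat(EG (AX E[¬valid U ¬error]))| = |{n2, n4}| = 2.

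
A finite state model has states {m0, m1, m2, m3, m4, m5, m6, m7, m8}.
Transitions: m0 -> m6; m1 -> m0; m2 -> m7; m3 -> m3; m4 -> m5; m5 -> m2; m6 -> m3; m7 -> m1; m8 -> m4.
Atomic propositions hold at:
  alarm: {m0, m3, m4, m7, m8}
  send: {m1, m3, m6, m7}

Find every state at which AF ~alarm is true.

Sat(~alarm) = {m1, m2, m5, m6}
AF ~alarm: least fixpoint, start Z0 = {m1, m2, m5, m6}, add states with every successor in Z. Z1 = {m0, m1, m2, m4, m5, m6, m7}; Z2 = {m0, m1, m2, m4, m5, m6, m7, m8}; fixed.
Sat(AF ~alarm) = {m0, m1, m2, m4, m5, m6, m7, m8}

{m0, m1, m2, m4, m5, m6, m7, m8}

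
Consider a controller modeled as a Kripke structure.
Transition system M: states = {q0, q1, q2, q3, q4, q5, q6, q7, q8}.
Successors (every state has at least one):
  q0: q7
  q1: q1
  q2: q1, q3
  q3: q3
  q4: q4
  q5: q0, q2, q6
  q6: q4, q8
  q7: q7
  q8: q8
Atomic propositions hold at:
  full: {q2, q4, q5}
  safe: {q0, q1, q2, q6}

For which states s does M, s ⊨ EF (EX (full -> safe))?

{q0, q1, q2, q3, q5, q6, q7, q8}

Sat(full -> safe) = {q0, q1, q2, q3, q6, q7, q8}
Sat(EX (full -> safe)) = {s : some successor in {q0, q1, q2, q3, q6, q7, q8}} = {q0, q1, q2, q3, q5, q6, q7, q8}
EF (EX (full -> safe)): least fixpoint, start Z0 = {q0, q1, q2, q3, q5, q6, q7, q8}, add states with some successor in Z. Already a fixed point.
Sat(EF (EX (full -> safe))) = {q0, q1, q2, q3, q5, q6, q7, q8}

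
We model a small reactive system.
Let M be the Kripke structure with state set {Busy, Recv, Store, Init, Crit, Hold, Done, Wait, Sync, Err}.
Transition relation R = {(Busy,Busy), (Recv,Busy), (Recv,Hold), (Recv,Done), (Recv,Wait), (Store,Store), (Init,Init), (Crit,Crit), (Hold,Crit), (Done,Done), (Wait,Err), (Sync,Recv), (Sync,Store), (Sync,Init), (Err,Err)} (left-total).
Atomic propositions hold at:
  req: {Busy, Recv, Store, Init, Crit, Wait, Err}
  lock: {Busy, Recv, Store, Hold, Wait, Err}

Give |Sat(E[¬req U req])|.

9

Sat(¬req) = {Hold, Done, Sync}
E[¬req U req]: least fixpoint, start Z0 = Sat(req) = {Busy, Recv, Store, Init, Crit, Wait, Err}, add states in Sat(¬req) with some successor in Z. Z1 = {Busy, Recv, Store, Init, Crit, Hold, Wait, Sync, Err}; fixed.
Sat(E[¬req U req]) = {Busy, Recv, Store, Init, Crit, Hold, Wait, Sync, Err}
|Sat(E[¬req U req])| = |{Busy, Recv, Store, Init, Crit, Hold, Wait, Sync, Err}| = 9.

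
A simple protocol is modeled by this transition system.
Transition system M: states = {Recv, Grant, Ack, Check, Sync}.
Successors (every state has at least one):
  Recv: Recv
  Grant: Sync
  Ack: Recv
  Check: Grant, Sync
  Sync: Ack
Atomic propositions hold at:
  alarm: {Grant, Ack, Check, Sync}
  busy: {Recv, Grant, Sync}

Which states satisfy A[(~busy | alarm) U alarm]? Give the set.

Sat(~busy) = {Ack, Check}
Sat(~busy | alarm) = {Grant, Ack, Check, Sync}
A[(~busy | alarm) U alarm]: least fixpoint, start Z0 = Sat(alarm) = {Grant, Ack, Check, Sync}, add states in Sat(~busy | alarm) with every successor in Z. Already a fixed point.
Sat(A[(~busy | alarm) U alarm]) = {Grant, Ack, Check, Sync}

{Grant, Ack, Check, Sync}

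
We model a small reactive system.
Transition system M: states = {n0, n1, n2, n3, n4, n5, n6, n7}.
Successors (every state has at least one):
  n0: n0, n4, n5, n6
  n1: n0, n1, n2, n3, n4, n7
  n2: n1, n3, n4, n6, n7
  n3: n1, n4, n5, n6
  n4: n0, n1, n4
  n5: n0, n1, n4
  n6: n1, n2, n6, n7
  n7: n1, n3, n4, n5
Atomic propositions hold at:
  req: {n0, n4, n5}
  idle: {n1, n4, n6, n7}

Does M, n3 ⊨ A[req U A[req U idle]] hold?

No

A[req U idle]: least fixpoint, start Z0 = Sat(idle) = {n1, n4, n6, n7}, add states in Sat(req) with every successor in Z. Already a fixed point.
Sat(A[req U idle]) = {n1, n4, n6, n7}
A[req U A[req U idle]]: least fixpoint, start Z0 = Sat(A[req U idle]) = {n1, n4, n6, n7}, add states in Sat(req) with every successor in Z. Already a fixed point.
Sat(A[req U A[req U idle]]) = {n1, n4, n6, n7}
n3 ∉ Sat(A[req U A[req U idle]]) = {n1, n4, n6, n7}, so the formula does not hold at n3.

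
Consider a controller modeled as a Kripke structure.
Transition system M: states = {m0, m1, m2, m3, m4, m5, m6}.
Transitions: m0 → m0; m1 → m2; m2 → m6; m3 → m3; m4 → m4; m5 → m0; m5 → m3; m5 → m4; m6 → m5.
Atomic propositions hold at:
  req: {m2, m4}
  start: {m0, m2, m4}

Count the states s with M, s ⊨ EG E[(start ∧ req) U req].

1

Sat(start ∧ req) = {m2, m4}
E[(start ∧ req) U req]: least fixpoint, start Z0 = Sat(req) = {m2, m4}, add states in Sat(start ∧ req) with some successor in Z. Already a fixed point.
Sat(E[(start ∧ req) U req]) = {m2, m4}
EG E[(start ∧ req) U req]: greatest fixpoint, start Z0 = {m2, m4}, keep only states in Sat with some successor in Z. Z1 = {m4}; fixed.
Sat(EG E[(start ∧ req) U req]) = {m4}
|Sat(EG E[(start ∧ req) U req])| = |{m4}| = 1.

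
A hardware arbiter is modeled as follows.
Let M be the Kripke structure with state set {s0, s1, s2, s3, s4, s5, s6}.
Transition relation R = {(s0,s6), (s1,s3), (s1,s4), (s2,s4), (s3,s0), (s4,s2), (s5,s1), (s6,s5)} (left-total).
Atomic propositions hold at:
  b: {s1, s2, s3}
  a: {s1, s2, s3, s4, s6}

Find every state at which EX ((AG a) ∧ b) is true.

{s4}

AG a: greatest fixpoint, start Z0 = {s1, s2, s3, s4, s6}, keep only states in Sat with every successor in Z. Z1 = {s1, s2, s4}; Z2 = {s2, s4}; fixed.
Sat(AG a) = {s2, s4}
Sat((AG a) ∧ b) = {s2}
Sat(EX ((AG a) ∧ b)) = {s : some successor in {s2}} = {s4}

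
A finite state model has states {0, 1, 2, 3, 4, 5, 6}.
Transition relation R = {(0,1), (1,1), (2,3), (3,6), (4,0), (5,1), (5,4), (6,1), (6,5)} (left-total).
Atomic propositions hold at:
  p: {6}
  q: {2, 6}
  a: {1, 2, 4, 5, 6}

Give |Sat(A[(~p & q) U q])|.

2

Sat(~p) = {0, 1, 2, 3, 4, 5}
Sat(~p & q) = {2}
A[(~p & q) U q]: least fixpoint, start Z0 = Sat(q) = {2, 6}, add states in Sat(~p & q) with every successor in Z. Already a fixed point.
Sat(A[(~p & q) U q]) = {2, 6}
|Sat(A[(~p & q) U q])| = |{2, 6}| = 2.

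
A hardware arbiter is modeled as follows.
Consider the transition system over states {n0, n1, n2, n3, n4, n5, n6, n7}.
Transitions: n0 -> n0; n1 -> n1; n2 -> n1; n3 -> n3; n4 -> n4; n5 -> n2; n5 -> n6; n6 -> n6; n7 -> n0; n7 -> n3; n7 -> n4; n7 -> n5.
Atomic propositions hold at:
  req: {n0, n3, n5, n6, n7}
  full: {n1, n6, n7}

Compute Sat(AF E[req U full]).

E[req U full]: least fixpoint, start Z0 = Sat(full) = {n1, n6, n7}, add states in Sat(req) with some successor in Z. Z1 = {n1, n5, n6, n7}; fixed.
Sat(E[req U full]) = {n1, n5, n6, n7}
AF E[req U full]: least fixpoint, start Z0 = {n1, n5, n6, n7}, add states with every successor in Z. Z1 = {n1, n2, n5, n6, n7}; fixed.
Sat(AF E[req U full]) = {n1, n2, n5, n6, n7}

{n1, n2, n5, n6, n7}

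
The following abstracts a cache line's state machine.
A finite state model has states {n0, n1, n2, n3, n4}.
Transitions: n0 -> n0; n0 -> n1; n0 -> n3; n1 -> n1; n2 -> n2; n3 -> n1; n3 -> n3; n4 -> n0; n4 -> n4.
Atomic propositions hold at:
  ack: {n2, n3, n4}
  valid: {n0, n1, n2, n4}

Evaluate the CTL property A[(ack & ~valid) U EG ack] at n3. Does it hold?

Sat(~valid) = {n3}
Sat(ack & ~valid) = {n3}
EG ack: greatest fixpoint, start Z0 = {n2, n3, n4}, keep only states in Sat with some successor in Z. Already a fixed point.
Sat(EG ack) = {n2, n3, n4}
A[(ack & ~valid) U EG ack]: least fixpoint, start Z0 = Sat(EG ack) = {n2, n3, n4}, add states in Sat(ack & ~valid) with every successor in Z. Already a fixed point.
Sat(A[(ack & ~valid) U EG ack]) = {n2, n3, n4}
n3 ∈ Sat(A[(ack & ~valid) U EG ack]) = {n2, n3, n4}, so the formula holds at n3.

Yes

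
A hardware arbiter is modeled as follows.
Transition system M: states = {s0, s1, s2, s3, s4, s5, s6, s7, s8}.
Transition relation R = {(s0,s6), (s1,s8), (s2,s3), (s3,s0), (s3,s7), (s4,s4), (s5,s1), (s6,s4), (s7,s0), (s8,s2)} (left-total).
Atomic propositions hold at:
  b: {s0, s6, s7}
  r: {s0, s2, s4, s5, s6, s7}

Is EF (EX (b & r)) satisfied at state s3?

Sat(b & r) = {s0, s6, s7}
Sat(EX (b & r)) = {s : some successor in {s0, s6, s7}} = {s0, s3, s7}
EF (EX (b & r)): least fixpoint, start Z0 = {s0, s3, s7}, add states with some successor in Z. Z1 = {s0, s2, s3, s7}; Z2 = {s0, s2, s3, s7, s8}; Z3 = {s0, s1, s2, s3, s7, s8}; Z4 = {s0, s1, s2, s3, s5, s7, s8}; fixed.
Sat(EF (EX (b & r))) = {s0, s1, s2, s3, s5, s7, s8}
s3 ∈ Sat(EF (EX (b & r))) = {s0, s1, s2, s3, s5, s7, s8}, so the formula holds at s3.

Yes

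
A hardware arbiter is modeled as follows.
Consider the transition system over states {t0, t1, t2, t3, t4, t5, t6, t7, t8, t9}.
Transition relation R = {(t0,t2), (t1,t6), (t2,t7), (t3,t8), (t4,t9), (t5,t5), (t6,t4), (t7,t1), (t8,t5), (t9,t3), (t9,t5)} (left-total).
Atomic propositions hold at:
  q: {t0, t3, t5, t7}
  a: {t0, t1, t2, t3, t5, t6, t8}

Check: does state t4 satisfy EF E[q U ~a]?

Yes

Sat(~a) = {t4, t7, t9}
E[q U ~a]: least fixpoint, start Z0 = Sat(~a) = {t4, t7, t9}, add states in Sat(q) with some successor in Z. Already a fixed point.
Sat(E[q U ~a]) = {t4, t7, t9}
EF E[q U ~a]: least fixpoint, start Z0 = {t4, t7, t9}, add states with some successor in Z. Z1 = {t2, t4, t6, t7, t9}; Z2 = {t0, t1, t2, t4, t6, t7, t9}; fixed.
Sat(EF E[q U ~a]) = {t0, t1, t2, t4, t6, t7, t9}
t4 ∈ Sat(EF E[q U ~a]) = {t0, t1, t2, t4, t6, t7, t9}, so the formula holds at t4.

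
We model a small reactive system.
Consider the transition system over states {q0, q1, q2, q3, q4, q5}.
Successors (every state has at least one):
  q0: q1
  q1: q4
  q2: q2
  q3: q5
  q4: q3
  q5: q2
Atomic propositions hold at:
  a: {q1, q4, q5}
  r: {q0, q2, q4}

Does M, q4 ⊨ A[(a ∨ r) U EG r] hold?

No

Sat(a ∨ r) = {q0, q1, q2, q4, q5}
EG r: greatest fixpoint, start Z0 = {q0, q2, q4}, keep only states in Sat with some successor in Z. Z1 = {q2}; fixed.
Sat(EG r) = {q2}
A[(a ∨ r) U EG r]: least fixpoint, start Z0 = Sat(EG r) = {q2}, add states in Sat(a ∨ r) with every successor in Z. Z1 = {q2, q5}; fixed.
Sat(A[(a ∨ r) U EG r]) = {q2, q5}
q4 ∉ Sat(A[(a ∨ r) U EG r]) = {q2, q5}, so the formula does not hold at q4.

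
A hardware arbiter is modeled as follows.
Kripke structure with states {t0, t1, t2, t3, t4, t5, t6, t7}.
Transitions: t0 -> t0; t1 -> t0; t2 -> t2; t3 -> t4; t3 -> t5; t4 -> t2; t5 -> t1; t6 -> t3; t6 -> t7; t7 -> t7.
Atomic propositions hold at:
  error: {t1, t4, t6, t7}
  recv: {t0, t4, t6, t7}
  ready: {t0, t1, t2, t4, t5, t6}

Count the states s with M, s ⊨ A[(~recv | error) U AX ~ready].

2

Sat(~recv) = {t1, t2, t3, t5}
Sat(~recv | error) = {t1, t2, t3, t4, t5, t6, t7}
Sat(~ready) = {t3, t7}
Sat(AX ~ready) = {s : every successor in {t3, t7}} = {t6, t7}
A[(~recv | error) U AX ~ready]: least fixpoint, start Z0 = Sat(AX ~ready) = {t6, t7}, add states in Sat(~recv | error) with every successor in Z. Already a fixed point.
Sat(A[(~recv | error) U AX ~ready]) = {t6, t7}
|Sat(A[(~recv | error) U AX ~ready])| = |{t6, t7}| = 2.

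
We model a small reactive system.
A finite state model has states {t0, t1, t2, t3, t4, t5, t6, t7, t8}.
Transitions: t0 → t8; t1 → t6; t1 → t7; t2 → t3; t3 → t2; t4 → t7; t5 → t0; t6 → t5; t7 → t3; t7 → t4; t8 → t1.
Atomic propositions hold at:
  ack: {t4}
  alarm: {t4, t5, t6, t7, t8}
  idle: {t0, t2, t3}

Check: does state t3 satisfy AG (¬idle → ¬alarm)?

Sat(¬idle) = {t1, t4, t5, t6, t7, t8}
Sat(¬alarm) = {t0, t1, t2, t3}
Sat(¬idle → ¬alarm) = {t0, t1, t2, t3}
AG (¬idle → ¬alarm): greatest fixpoint, start Z0 = {t0, t1, t2, t3}, keep only states in Sat with every successor in Z. Z1 = {t2, t3}; fixed.
Sat(AG (¬idle → ¬alarm)) = {t2, t3}
t3 ∈ Sat(AG (¬idle → ¬alarm)) = {t2, t3}, so the formula holds at t3.

Yes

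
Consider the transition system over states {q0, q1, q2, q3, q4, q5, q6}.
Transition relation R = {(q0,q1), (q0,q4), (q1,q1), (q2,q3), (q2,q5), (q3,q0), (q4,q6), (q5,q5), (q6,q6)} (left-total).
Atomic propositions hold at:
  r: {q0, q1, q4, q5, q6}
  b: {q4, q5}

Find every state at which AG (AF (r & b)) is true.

Sat(r & b) = {q4, q5}
AF (r & b): least fixpoint, start Z0 = {q4, q5}, add states with every successor in Z. Already a fixed point.
Sat(AF (r & b)) = {q4, q5}
AG (AF (r & b)): greatest fixpoint, start Z0 = {q4, q5}, keep only states in Sat with every successor in Z. Z1 = {q5}; fixed.
Sat(AG (AF (r & b))) = {q5}

{q5}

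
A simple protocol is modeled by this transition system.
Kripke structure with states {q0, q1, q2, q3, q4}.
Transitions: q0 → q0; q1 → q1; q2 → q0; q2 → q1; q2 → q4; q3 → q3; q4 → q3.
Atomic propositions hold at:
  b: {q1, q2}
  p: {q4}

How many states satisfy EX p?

Sat(EX p) = {s : some successor in {q4}} = {q2}
|Sat(EX p)| = |{q2}| = 1.

1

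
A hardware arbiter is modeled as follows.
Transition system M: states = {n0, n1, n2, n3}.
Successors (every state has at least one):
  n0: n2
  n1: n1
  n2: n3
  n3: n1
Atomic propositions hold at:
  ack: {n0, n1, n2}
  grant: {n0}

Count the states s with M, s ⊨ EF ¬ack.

3

Sat(¬ack) = {n3}
EF ¬ack: least fixpoint, start Z0 = {n3}, add states with some successor in Z. Z1 = {n2, n3}; Z2 = {n0, n2, n3}; fixed.
Sat(EF ¬ack) = {n0, n2, n3}
|Sat(EF ¬ack)| = |{n0, n2, n3}| = 3.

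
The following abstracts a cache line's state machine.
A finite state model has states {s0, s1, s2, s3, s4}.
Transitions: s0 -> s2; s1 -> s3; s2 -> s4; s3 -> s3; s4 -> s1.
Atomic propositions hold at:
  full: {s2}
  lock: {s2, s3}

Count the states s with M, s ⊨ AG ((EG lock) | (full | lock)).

1

EG lock: greatest fixpoint, start Z0 = {s2, s3}, keep only states in Sat with some successor in Z. Z1 = {s3}; fixed.
Sat(EG lock) = {s3}
Sat(full | lock) = {s2, s3}
Sat((EG lock) | (full | lock)) = {s2, s3}
AG ((EG lock) | (full | lock)): greatest fixpoint, start Z0 = {s2, s3}, keep only states in Sat with every successor in Z. Z1 = {s3}; fixed.
Sat(AG ((EG lock) | (full | lock))) = {s3}
|Sat(AG ((EG lock) | (full | lock)))| = |{s3}| = 1.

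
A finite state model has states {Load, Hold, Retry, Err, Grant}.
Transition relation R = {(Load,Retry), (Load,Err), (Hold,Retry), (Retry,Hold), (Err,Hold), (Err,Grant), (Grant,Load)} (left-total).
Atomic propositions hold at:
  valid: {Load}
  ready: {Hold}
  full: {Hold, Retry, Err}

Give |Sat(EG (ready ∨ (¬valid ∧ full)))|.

3

Sat(¬valid) = {Hold, Retry, Err, Grant}
Sat(¬valid ∧ full) = {Hold, Retry, Err}
Sat(ready ∨ (¬valid ∧ full)) = {Hold, Retry, Err}
EG (ready ∨ (¬valid ∧ full)): greatest fixpoint, start Z0 = {Hold, Retry, Err}, keep only states in Sat with some successor in Z. Already a fixed point.
Sat(EG (ready ∨ (¬valid ∧ full))) = {Hold, Retry, Err}
|Sat(EG (ready ∨ (¬valid ∧ full)))| = |{Hold, Retry, Err}| = 3.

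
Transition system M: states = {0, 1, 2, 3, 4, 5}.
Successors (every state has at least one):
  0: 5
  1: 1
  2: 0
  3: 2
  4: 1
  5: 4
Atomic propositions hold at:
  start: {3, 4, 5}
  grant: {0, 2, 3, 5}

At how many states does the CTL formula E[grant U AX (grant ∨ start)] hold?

Sat(grant ∨ start) = {0, 2, 3, 4, 5}
Sat(AX (grant ∨ start)) = {s : every successor in {0, 2, 3, 4, 5}} = {0, 2, 3, 5}
E[grant U AX (grant ∨ start)]: least fixpoint, start Z0 = Sat(AX (grant ∨ start)) = {0, 2, 3, 5}, add states in Sat(grant) with some successor in Z. Already a fixed point.
Sat(E[grant U AX (grant ∨ start)]) = {0, 2, 3, 5}
|Sat(E[grant U AX (grant ∨ start)])| = |{0, 2, 3, 5}| = 4.

4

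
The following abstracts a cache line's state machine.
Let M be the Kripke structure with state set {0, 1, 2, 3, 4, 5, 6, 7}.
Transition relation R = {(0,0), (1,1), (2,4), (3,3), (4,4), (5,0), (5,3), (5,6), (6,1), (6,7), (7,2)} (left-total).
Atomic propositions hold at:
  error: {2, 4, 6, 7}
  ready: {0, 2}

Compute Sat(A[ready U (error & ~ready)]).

{2, 4, 6, 7}

Sat(~ready) = {1, 3, 4, 5, 6, 7}
Sat(error & ~ready) = {4, 6, 7}
A[ready U (error & ~ready)]: least fixpoint, start Z0 = Sat((error & ~ready)) = {4, 6, 7}, add states in Sat(ready) with every successor in Z. Z1 = {2, 4, 6, 7}; fixed.
Sat(A[ready U (error & ~ready)]) = {2, 4, 6, 7}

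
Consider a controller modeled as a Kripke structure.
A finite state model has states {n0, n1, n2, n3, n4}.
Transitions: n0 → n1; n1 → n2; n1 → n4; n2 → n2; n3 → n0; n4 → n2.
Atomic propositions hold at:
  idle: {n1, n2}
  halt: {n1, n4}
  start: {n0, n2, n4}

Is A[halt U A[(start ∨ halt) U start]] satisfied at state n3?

No

Sat(start ∨ halt) = {n0, n1, n2, n4}
A[(start ∨ halt) U start]: least fixpoint, start Z0 = Sat(start) = {n0, n2, n4}, add states in Sat(start ∨ halt) with every successor in Z. Z1 = {n0, n1, n2, n4}; fixed.
Sat(A[(start ∨ halt) U start]) = {n0, n1, n2, n4}
A[halt U A[(start ∨ halt) U start]]: least fixpoint, start Z0 = Sat(A[(start ∨ halt) U start]) = {n0, n1, n2, n4}, add states in Sat(halt) with every successor in Z. Already a fixed point.
Sat(A[halt U A[(start ∨ halt) U start]]) = {n0, n1, n2, n4}
n3 ∉ Sat(A[halt U A[(start ∨ halt) U start]]) = {n0, n1, n2, n4}, so the formula does not hold at n3.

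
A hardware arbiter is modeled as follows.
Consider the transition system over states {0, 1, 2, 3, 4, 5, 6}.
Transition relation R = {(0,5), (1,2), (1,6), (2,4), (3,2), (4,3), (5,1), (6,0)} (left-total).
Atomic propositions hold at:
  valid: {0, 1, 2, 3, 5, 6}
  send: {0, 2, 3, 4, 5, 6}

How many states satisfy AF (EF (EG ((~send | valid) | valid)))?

4

Sat(~send) = {1}
Sat(~send | valid) = {0, 1, 2, 3, 5, 6}
Sat((~send | valid) | valid) = {0, 1, 2, 3, 5, 6}
EG ((~send | valid) | valid): greatest fixpoint, start Z0 = {0, 1, 2, 3, 5, 6}, keep only states in Sat with some successor in Z. Z1 = {0, 1, 3, 5, 6}; Z2 = {0, 1, 5, 6}; fixed.
Sat(EG ((~send | valid) | valid)) = {0, 1, 5, 6}
EF (EG ((~send | valid) | valid)): least fixpoint, start Z0 = {0, 1, 5, 6}, add states with some successor in Z. Already a fixed point.
Sat(EF (EG ((~send | valid) | valid))) = {0, 1, 5, 6}
AF (EF (EG ((~send | valid) | valid))): least fixpoint, start Z0 = {0, 1, 5, 6}, add states with every successor in Z. Already a fixed point.
Sat(AF (EF (EG ((~send | valid) | valid)))) = {0, 1, 5, 6}
|Sat(AF (EF (EG ((~send | valid) | valid))))| = |{0, 1, 5, 6}| = 4.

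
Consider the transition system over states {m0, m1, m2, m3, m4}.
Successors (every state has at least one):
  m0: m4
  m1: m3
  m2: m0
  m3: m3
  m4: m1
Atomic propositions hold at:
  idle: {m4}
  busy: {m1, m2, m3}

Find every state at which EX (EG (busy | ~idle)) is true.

{m1, m3, m4}

Sat(~idle) = {m0, m1, m2, m3}
Sat(busy | ~idle) = {m0, m1, m2, m3}
EG (busy | ~idle): greatest fixpoint, start Z0 = {m0, m1, m2, m3}, keep only states in Sat with some successor in Z. Z1 = {m1, m2, m3}; Z2 = {m1, m3}; fixed.
Sat(EG (busy | ~idle)) = {m1, m3}
Sat(EX (EG (busy | ~idle))) = {s : some successor in {m1, m3}} = {m1, m3, m4}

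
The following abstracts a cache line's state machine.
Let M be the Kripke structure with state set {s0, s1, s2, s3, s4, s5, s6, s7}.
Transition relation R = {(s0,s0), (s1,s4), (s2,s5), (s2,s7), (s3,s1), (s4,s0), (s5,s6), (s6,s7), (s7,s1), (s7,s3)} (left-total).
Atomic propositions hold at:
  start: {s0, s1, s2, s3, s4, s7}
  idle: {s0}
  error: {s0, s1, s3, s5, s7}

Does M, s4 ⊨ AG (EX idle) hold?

Yes

Sat(EX idle) = {s : some successor in {s0}} = {s0, s4}
AG (EX idle): greatest fixpoint, start Z0 = {s0, s4}, keep only states in Sat with every successor in Z. Already a fixed point.
Sat(AG (EX idle)) = {s0, s4}
s4 ∈ Sat(AG (EX idle)) = {s0, s4}, so the formula holds at s4.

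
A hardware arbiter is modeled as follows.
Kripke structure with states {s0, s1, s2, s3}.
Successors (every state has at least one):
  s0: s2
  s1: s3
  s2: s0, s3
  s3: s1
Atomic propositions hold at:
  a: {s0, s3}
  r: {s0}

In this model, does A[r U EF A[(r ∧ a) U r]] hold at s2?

Sat(r ∧ a) = {s0}
A[(r ∧ a) U r]: least fixpoint, start Z0 = Sat(r) = {s0}, add states in Sat(r ∧ a) with every successor in Z. Already a fixed point.
Sat(A[(r ∧ a) U r]) = {s0}
EF A[(r ∧ a) U r]: least fixpoint, start Z0 = {s0}, add states with some successor in Z. Z1 = {s0, s2}; fixed.
Sat(EF A[(r ∧ a) U r]) = {s0, s2}
A[r U EF A[(r ∧ a) U r]]: least fixpoint, start Z0 = Sat(EF A[(r ∧ a) U r]) = {s0, s2}, add states in Sat(r) with every successor in Z. Already a fixed point.
Sat(A[r U EF A[(r ∧ a) U r]]) = {s0, s2}
s2 ∈ Sat(A[r U EF A[(r ∧ a) U r]]) = {s0, s2}, so the formula holds at s2.

Yes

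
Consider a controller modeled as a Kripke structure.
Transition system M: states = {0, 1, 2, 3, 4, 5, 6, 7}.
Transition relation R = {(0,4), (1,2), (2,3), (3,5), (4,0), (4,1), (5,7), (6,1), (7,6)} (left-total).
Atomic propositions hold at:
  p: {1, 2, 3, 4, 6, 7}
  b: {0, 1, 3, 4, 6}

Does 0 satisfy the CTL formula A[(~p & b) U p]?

Sat(~p) = {0, 5}
Sat(~p & b) = {0}
A[(~p & b) U p]: least fixpoint, start Z0 = Sat(p) = {1, 2, 3, 4, 6, 7}, add states in Sat(~p & b) with every successor in Z. Z1 = {0, 1, 2, 3, 4, 6, 7}; fixed.
Sat(A[(~p & b) U p]) = {0, 1, 2, 3, 4, 6, 7}
0 ∈ Sat(A[(~p & b) U p]) = {0, 1, 2, 3, 4, 6, 7}, so the formula holds at 0.

Yes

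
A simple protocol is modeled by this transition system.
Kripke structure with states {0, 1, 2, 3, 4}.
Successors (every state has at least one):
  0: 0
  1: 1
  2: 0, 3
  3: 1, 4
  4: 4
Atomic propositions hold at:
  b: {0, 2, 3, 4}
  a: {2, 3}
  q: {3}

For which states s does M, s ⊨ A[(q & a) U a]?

{2, 3}

Sat(q & a) = {3}
A[(q & a) U a]: least fixpoint, start Z0 = Sat(a) = {2, 3}, add states in Sat(q & a) with every successor in Z. Already a fixed point.
Sat(A[(q & a) U a]) = {2, 3}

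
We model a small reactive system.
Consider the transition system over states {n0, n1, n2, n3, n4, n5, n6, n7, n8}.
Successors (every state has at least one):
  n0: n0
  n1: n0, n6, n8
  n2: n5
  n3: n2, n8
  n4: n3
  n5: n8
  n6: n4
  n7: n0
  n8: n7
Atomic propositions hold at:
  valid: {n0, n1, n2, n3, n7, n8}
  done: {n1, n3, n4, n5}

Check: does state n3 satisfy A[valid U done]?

Yes

A[valid U done]: least fixpoint, start Z0 = Sat(done) = {n1, n3, n4, n5}, add states in Sat(valid) with every successor in Z. Z1 = {n1, n2, n3, n4, n5}; fixed.
Sat(A[valid U done]) = {n1, n2, n3, n4, n5}
n3 ∈ Sat(A[valid U done]) = {n1, n2, n3, n4, n5}, so the formula holds at n3.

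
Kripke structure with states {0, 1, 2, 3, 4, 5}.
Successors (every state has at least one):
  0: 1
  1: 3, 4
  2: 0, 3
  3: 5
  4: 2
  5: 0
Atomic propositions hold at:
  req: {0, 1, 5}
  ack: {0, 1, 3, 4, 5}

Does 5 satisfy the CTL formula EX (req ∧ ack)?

Yes

Sat(req ∧ ack) = {0, 1, 5}
Sat(EX (req ∧ ack)) = {s : some successor in {0, 1, 5}} = {0, 2, 3, 5}
5 ∈ Sat(EX (req ∧ ack)) = {0, 2, 3, 5}, so the formula holds at 5.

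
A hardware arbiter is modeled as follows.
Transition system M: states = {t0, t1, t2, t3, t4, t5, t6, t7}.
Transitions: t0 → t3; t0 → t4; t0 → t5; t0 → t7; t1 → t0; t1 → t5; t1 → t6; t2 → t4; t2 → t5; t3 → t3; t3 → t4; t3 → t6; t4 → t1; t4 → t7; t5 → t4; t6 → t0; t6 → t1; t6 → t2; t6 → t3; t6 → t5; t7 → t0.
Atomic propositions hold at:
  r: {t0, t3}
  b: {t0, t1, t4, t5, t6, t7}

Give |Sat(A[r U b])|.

6

A[r U b]: least fixpoint, start Z0 = Sat(b) = {t0, t1, t4, t5, t6, t7}, add states in Sat(r) with every successor in Z. Already a fixed point.
Sat(A[r U b]) = {t0, t1, t4, t5, t6, t7}
|Sat(A[r U b])| = |{t0, t1, t4, t5, t6, t7}| = 6.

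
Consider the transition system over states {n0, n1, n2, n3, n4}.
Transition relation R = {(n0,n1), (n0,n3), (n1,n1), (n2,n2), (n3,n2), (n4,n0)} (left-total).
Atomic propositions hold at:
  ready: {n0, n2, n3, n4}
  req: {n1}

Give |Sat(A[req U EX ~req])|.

4

Sat(~req) = {n0, n2, n3, n4}
Sat(EX ~req) = {s : some successor in {n0, n2, n3, n4}} = {n0, n2, n3, n4}
A[req U EX ~req]: least fixpoint, start Z0 = Sat(EX ~req) = {n0, n2, n3, n4}, add states in Sat(req) with every successor in Z. Already a fixed point.
Sat(A[req U EX ~req]) = {n0, n2, n3, n4}
|Sat(A[req U EX ~req])| = |{n0, n2, n3, n4}| = 4.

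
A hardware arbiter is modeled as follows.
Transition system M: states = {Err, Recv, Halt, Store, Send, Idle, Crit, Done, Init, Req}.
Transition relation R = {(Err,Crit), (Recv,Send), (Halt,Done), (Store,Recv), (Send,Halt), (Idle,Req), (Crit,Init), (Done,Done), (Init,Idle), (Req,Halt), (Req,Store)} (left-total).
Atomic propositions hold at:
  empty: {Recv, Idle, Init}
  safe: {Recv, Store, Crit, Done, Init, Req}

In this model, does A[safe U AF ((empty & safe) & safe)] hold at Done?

No

Sat(empty & safe) = {Recv, Init}
Sat((empty & safe) & safe) = {Recv, Init}
AF ((empty & safe) & safe): least fixpoint, start Z0 = {Recv, Init}, add states with every successor in Z. Z1 = {Recv, Store, Crit, Init}; Z2 = {Err, Recv, Store, Crit, Init}; fixed.
Sat(AF ((empty & safe) & safe)) = {Err, Recv, Store, Crit, Init}
A[safe U AF ((empty & safe) & safe)]: least fixpoint, start Z0 = Sat(AF ((empty & safe) & safe)) = {Err, Recv, Store, Crit, Init}, add states in Sat(safe) with every successor in Z. Already a fixed point.
Sat(A[safe U AF ((empty & safe) & safe)]) = {Err, Recv, Store, Crit, Init}
Done ∉ Sat(A[safe U AF ((empty & safe) & safe)]) = {Err, Recv, Store, Crit, Init}, so the formula does not hold at Done.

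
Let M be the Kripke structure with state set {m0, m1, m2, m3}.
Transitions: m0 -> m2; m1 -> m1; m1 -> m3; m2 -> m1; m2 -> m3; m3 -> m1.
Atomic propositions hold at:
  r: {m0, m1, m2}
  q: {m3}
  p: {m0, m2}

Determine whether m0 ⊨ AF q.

No

AF q: least fixpoint, start Z0 = {m3}, add states with every successor in Z. Already a fixed point.
Sat(AF q) = {m3}
m0 ∉ Sat(AF q) = {m3}, so the formula does not hold at m0.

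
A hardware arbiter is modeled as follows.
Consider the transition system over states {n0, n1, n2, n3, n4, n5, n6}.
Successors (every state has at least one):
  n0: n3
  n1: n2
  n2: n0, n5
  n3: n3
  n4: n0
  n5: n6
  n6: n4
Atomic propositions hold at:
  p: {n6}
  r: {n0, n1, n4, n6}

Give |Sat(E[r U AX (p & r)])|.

Sat(p & r) = {n6}
Sat(AX (p & r)) = {s : every successor in {n6}} = {n5}
E[r U AX (p & r)]: least fixpoint, start Z0 = Sat(AX (p & r)) = {n5}, add states in Sat(r) with some successor in Z. Already a fixed point.
Sat(E[r U AX (p & r)]) = {n5}
|Sat(E[r U AX (p & r)])| = |{n5}| = 1.

1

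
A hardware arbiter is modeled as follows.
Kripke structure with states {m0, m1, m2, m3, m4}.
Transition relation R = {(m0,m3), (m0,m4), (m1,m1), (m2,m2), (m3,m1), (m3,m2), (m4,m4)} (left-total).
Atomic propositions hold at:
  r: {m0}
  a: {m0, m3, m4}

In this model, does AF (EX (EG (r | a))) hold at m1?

Sat(r | a) = {m0, m3, m4}
EG (r | a): greatest fixpoint, start Z0 = {m0, m3, m4}, keep only states in Sat with some successor in Z. Z1 = {m0, m4}; fixed.
Sat(EG (r | a)) = {m0, m4}
Sat(EX (EG (r | a))) = {s : some successor in {m0, m4}} = {m0, m4}
AF (EX (EG (r | a))): least fixpoint, start Z0 = {m0, m4}, add states with every successor in Z. Already a fixed point.
Sat(AF (EX (EG (r | a)))) = {m0, m4}
m1 ∉ Sat(AF (EX (EG (r | a)))) = {m0, m4}, so the formula does not hold at m1.

No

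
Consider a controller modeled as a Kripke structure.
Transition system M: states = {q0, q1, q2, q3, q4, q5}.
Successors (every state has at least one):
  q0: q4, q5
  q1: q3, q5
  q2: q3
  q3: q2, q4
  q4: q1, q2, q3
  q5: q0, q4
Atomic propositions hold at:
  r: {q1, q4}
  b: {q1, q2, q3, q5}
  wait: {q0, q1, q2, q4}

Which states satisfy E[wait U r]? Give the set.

E[wait U r]: least fixpoint, start Z0 = Sat(r) = {q1, q4}, add states in Sat(wait) with some successor in Z. Z1 = {q0, q1, q4}; fixed.
Sat(E[wait U r]) = {q0, q1, q4}

{q0, q1, q4}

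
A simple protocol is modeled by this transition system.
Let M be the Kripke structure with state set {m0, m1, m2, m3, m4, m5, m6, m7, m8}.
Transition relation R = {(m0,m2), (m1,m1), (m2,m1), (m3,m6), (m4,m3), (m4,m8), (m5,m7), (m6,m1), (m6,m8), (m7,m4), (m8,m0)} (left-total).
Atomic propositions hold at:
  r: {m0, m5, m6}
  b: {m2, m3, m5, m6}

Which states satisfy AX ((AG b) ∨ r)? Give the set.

AG b: greatest fixpoint, start Z0 = {m2, m3, m5, m6}, keep only states in Sat with every successor in Z. Z1 = {m3}; Z2 = ∅; fixed.
Sat(AG b) = ∅
Sat((AG b) ∨ r) = {m0, m5, m6}
Sat(AX ((AG b) ∨ r)) = {s : every successor in {m0, m5, m6}} = {m3, m8}

{m3, m8}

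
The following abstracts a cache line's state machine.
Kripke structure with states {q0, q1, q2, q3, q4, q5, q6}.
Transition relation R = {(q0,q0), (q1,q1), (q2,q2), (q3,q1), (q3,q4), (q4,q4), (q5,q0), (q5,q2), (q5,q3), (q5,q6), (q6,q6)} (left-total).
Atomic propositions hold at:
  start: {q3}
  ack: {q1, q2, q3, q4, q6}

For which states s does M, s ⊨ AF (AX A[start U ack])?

A[start U ack]: least fixpoint, start Z0 = Sat(ack) = {q1, q2, q3, q4, q6}, add states in Sat(start) with every successor in Z. Already a fixed point.
Sat(A[start U ack]) = {q1, q2, q3, q4, q6}
Sat(AX A[start U ack]) = {s : every successor in {q1, q2, q3, q4, q6}} = {q1, q2, q3, q4, q6}
AF (AX A[start U ack]): least fixpoint, start Z0 = {q1, q2, q3, q4, q6}, add states with every successor in Z. Already a fixed point.
Sat(AF (AX A[start U ack])) = {q1, q2, q3, q4, q6}

{q1, q2, q3, q4, q6}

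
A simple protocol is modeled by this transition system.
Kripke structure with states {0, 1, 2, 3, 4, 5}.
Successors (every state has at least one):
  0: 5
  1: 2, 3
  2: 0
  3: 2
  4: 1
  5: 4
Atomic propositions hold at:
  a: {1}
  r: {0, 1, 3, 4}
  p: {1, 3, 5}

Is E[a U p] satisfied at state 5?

E[a U p]: least fixpoint, start Z0 = Sat(p) = {1, 3, 5}, add states in Sat(a) with some successor in Z. Already a fixed point.
Sat(E[a U p]) = {1, 3, 5}
5 ∈ Sat(E[a U p]) = {1, 3, 5}, so the formula holds at 5.

Yes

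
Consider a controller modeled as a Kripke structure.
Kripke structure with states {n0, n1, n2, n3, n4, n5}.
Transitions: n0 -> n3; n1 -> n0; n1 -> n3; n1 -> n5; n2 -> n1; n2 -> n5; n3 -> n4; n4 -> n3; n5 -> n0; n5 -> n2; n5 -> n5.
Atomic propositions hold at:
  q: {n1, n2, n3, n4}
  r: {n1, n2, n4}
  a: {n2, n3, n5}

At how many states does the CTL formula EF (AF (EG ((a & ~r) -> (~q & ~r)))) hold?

Sat(~r) = {n0, n3, n5}
Sat(a & ~r) = {n3, n5}
Sat(~q) = {n0, n5}
Sat(~q & ~r) = {n0, n5}
Sat((a & ~r) -> (~q & ~r)) = {n0, n1, n2, n4, n5}
EG ((a & ~r) -> (~q & ~r)): greatest fixpoint, start Z0 = {n0, n1, n2, n4, n5}, keep only states in Sat with some successor in Z. Z1 = {n1, n2, n5}; fixed.
Sat(EG ((a & ~r) -> (~q & ~r))) = {n1, n2, n5}
AF (EG ((a & ~r) -> (~q & ~r))): least fixpoint, start Z0 = {n1, n2, n5}, add states with every successor in Z. Already a fixed point.
Sat(AF (EG ((a & ~r) -> (~q & ~r)))) = {n1, n2, n5}
EF (AF (EG ((a & ~r) -> (~q & ~r)))): least fixpoint, start Z0 = {n1, n2, n5}, add states with some successor in Z. Already a fixed point.
Sat(EF (AF (EG ((a & ~r) -> (~q & ~r))))) = {n1, n2, n5}
|Sat(EF (AF (EG ((a & ~r) -> (~q & ~r)))))| = |{n1, n2, n5}| = 3.

3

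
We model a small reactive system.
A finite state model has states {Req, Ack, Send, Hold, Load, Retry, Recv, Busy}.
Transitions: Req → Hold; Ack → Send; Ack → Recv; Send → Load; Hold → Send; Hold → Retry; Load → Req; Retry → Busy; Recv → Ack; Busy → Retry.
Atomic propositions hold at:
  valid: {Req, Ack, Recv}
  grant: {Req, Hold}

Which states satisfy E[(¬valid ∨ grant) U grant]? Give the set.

Sat(¬valid) = {Send, Hold, Load, Retry, Busy}
Sat(¬valid ∨ grant) = {Req, Send, Hold, Load, Retry, Busy}
E[(¬valid ∨ grant) U grant]: least fixpoint, start Z0 = Sat(grant) = {Req, Hold}, add states in Sat(¬valid ∨ grant) with some successor in Z. Z1 = {Req, Hold, Load}; Z2 = {Req, Send, Hold, Load}; fixed.
Sat(E[(¬valid ∨ grant) U grant]) = {Req, Send, Hold, Load}

{Req, Send, Hold, Load}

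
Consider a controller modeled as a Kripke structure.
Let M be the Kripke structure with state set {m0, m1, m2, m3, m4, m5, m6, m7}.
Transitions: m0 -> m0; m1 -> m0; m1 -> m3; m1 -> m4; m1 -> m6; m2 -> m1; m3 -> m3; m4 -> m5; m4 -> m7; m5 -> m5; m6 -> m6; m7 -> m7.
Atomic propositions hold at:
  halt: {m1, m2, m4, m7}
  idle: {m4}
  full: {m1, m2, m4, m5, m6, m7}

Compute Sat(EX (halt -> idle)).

{m0, m1, m3, m4, m5, m6}

Sat(halt -> idle) = {m0, m3, m4, m5, m6}
Sat(EX (halt -> idle)) = {s : some successor in {m0, m3, m4, m5, m6}} = {m0, m1, m3, m4, m5, m6}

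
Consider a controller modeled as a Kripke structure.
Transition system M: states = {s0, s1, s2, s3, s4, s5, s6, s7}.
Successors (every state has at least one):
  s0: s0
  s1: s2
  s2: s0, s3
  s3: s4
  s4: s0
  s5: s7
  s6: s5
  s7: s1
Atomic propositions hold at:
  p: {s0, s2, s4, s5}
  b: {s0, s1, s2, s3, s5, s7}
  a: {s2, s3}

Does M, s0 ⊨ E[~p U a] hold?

No

Sat(~p) = {s1, s3, s6, s7}
E[~p U a]: least fixpoint, start Z0 = Sat(a) = {s2, s3}, add states in Sat(~p) with some successor in Z. Z1 = {s1, s2, s3}; Z2 = {s1, s2, s3, s7}; fixed.
Sat(E[~p U a]) = {s1, s2, s3, s7}
s0 ∉ Sat(E[~p U a]) = {s1, s2, s3, s7}, so the formula does not hold at s0.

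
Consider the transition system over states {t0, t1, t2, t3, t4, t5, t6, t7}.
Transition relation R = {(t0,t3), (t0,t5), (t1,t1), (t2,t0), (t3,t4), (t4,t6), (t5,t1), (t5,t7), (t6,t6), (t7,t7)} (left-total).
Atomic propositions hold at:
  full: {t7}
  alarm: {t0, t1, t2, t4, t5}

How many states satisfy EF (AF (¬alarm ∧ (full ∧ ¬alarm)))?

4

Sat(¬alarm) = {t3, t6, t7}
Sat(full ∧ ¬alarm) = {t7}
Sat(¬alarm ∧ (full ∧ ¬alarm)) = {t7}
AF (¬alarm ∧ (full ∧ ¬alarm)): least fixpoint, start Z0 = {t7}, add states with every successor in Z. Already a fixed point.
Sat(AF (¬alarm ∧ (full ∧ ¬alarm))) = {t7}
EF (AF (¬alarm ∧ (full ∧ ¬alarm))): least fixpoint, start Z0 = {t7}, add states with some successor in Z. Z1 = {t5, t7}; Z2 = {t0, t5, t7}; Z3 = {t0, t2, t5, t7}; fixed.
Sat(EF (AF (¬alarm ∧ (full ∧ ¬alarm)))) = {t0, t2, t5, t7}
|Sat(EF (AF (¬alarm ∧ (full ∧ ¬alarm))))| = |{t0, t2, t5, t7}| = 4.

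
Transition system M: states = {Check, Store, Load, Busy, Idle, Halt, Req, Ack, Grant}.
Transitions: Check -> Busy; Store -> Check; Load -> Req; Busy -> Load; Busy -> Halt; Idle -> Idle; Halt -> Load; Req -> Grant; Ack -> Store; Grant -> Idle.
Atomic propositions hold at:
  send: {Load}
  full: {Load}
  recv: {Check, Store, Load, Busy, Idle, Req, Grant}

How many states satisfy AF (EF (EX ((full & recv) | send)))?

Sat(full & recv) = {Load}
Sat((full & recv) | send) = {Load}
Sat(EX ((full & recv) | send)) = {s : some successor in {Load}} = {Busy, Halt}
EF (EX ((full & recv) | send)): least fixpoint, start Z0 = {Busy, Halt}, add states with some successor in Z. Z1 = {Check, Busy, Halt}; Z2 = {Check, Store, Busy, Halt}; Z3 = {Check, Store, Busy, Halt, Ack}; fixed.
Sat(EF (EX ((full & recv) | send))) = {Check, Store, Busy, Halt, Ack}
AF (EF (EX ((full & recv) | send))): least fixpoint, start Z0 = {Check, Store, Busy, Halt, Ack}, add states with every successor in Z. Already a fixed point.
Sat(AF (EF (EX ((full & recv) | send)))) = {Check, Store, Busy, Halt, Ack}
|Sat(AF (EF (EX ((full & recv) | send))))| = |{Check, Store, Busy, Halt, Ack}| = 5.

5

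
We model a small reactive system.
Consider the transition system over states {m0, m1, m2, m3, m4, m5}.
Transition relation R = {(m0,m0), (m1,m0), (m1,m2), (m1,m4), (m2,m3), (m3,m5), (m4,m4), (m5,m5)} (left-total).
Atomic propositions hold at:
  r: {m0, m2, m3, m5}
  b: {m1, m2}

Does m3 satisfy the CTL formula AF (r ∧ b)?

No

Sat(r ∧ b) = {m2}
AF (r ∧ b): least fixpoint, start Z0 = {m2}, add states with every successor in Z. Already a fixed point.
Sat(AF (r ∧ b)) = {m2}
m3 ∉ Sat(AF (r ∧ b)) = {m2}, so the formula does not hold at m3.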